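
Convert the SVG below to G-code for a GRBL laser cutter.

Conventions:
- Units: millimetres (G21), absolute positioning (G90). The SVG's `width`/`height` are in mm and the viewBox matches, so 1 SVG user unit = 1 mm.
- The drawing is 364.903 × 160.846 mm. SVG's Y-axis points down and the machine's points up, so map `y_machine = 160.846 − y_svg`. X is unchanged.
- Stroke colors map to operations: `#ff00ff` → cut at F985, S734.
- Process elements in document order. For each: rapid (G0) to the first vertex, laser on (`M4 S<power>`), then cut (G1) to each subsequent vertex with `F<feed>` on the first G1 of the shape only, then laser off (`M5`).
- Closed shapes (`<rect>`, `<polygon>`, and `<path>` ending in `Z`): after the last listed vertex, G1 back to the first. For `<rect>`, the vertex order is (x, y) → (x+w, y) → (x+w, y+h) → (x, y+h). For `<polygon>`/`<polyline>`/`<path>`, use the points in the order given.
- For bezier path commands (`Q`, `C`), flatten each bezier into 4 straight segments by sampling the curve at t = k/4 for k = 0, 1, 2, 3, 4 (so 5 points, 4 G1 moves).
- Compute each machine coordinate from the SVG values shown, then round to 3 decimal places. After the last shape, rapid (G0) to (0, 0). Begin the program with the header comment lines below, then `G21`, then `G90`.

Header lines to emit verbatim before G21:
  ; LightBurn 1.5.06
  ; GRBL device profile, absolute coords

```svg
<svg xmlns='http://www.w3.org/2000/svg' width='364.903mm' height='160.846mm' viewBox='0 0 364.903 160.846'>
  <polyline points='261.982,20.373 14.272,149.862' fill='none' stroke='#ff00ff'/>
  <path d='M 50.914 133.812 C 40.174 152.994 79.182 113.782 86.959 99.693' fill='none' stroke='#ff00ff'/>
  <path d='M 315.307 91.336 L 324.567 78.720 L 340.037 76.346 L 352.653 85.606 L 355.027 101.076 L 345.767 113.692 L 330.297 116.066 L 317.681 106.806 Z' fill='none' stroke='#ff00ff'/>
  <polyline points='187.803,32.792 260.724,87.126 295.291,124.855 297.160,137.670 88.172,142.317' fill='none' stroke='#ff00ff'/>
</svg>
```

; LightBurn 1.5.06
; GRBL device profile, absolute coords
G21
G90
G0 X261.982 Y140.473
M4 S734
G1 X14.272 Y10.984 F985
M5
G0 X50.914 Y27.034
M4 S734
G1 X50.921 Y22.291 F985
G1 X61.993 Y31.617
G1 X76.536 Y47.181
G1 X86.959 Y61.153
M5
G0 X315.307 Y69.510
M4 S734
G1 X324.567 Y82.126 F985
G1 X340.037 Y84.500
G1 X352.653 Y75.240
G1 X355.027 Y59.770
G1 X345.767 Y47.154
G1 X330.297 Y44.780
G1 X317.681 Y54.040
G1 X315.307 Y69.510
M5
G0 X187.803 Y128.054
M4 S734
G1 X260.724 Y73.720 F985
G1 X295.291 Y35.991
G1 X297.160 Y23.176
G1 X88.172 Y18.529
M5
G0 X0.000 Y0.000

Since the viewBox matches the mm dimensions, user units are millimetres directly. The only transform is the Y-flip y_m = 160.846 − y_svg.

Shape 1 is a line segment drawn with `<polyline>`. Its stroke #ff00ff means cut at S734, F985. After flipping Y the toolpath is (261.982,140.473) → (14.272,10.984).

Shape 2 is a cubic bezier drawn with `<path>`. Its stroke #ff00ff means cut at S734, F985. After flipping Y the toolpath is (50.914,27.034) → (50.921,22.291) → (61.993,31.617) → (76.536,47.181) → (86.959,61.153).

Shape 3 is a regular polygon drawn with `<path>`. Its stroke #ff00ff means cut at S734, F985. After flipping Y the toolpath is (315.307,69.510) → (324.567,82.126) → (340.037,84.500) → (352.653,75.240) → (355.027,59.770) → (345.767,47.154) → (330.297,44.780) → (317.681,54.040) → (315.307,69.510), returning to the start.

Shape 4 is a open polyline drawn with `<polyline>`. Its stroke #ff00ff means cut at S734, F985. After flipping Y the toolpath is (187.803,128.054) → (260.724,73.720) → (295.291,35.991) → (297.160,23.176) → (88.172,18.529).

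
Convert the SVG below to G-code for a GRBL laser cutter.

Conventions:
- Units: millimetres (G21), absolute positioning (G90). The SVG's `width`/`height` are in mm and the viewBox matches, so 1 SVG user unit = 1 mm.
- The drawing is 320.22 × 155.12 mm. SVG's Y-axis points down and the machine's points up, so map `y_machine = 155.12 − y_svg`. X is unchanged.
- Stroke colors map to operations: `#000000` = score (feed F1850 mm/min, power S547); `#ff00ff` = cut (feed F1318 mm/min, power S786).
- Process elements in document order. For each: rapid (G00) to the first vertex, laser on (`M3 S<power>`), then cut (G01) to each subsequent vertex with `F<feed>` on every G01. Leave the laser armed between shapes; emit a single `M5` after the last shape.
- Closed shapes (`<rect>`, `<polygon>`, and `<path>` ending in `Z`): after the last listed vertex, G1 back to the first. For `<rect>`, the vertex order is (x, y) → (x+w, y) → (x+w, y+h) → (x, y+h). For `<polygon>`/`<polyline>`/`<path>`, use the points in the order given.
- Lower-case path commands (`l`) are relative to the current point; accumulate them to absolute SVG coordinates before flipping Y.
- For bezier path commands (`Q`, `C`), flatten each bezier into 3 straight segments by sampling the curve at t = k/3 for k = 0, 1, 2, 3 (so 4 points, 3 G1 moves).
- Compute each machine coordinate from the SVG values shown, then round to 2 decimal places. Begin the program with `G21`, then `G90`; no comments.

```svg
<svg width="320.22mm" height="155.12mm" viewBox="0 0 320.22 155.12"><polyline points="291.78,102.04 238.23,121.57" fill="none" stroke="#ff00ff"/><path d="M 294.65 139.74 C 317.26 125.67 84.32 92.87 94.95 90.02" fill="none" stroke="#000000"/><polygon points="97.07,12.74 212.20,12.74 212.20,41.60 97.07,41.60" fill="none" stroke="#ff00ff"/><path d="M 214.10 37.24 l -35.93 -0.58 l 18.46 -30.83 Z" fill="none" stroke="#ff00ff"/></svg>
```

G21
G90
G00 X291.78 Y53.08
M3 S786
G01 X238.23 Y33.55 F1318
G00 X294.65 Y15.38
M3 S547
G01 X250.56 Y33.89 F1850
G01 X147.02 Y54.07 F1850
G01 X94.95 Y65.10 F1850
G00 X97.07 Y142.38
M3 S786
G01 X212.20 Y142.38 F1318
G01 X212.20 Y113.52 F1318
G01 X97.07 Y113.52 F1318
G01 X97.07 Y142.38 F1318
G00 X214.10 Y117.88
M3 S786
G01 X178.17 Y118.46 F1318
G01 X196.63 Y149.29 F1318
G01 X214.10 Y117.88 F1318
M5

1 u = 1 mm; y_m = 155.12 − y.

[1] `<polyline>` line segment, #ff00ff→cut S786 F1318: (291.78,53.08) → (238.23,33.55)

[2] `<path>` cubic bezier, #000000→score S547 F1850: (294.65,15.38) → (250.56,33.89) → (147.02,54.07) → (94.95,65.10)

[3] `<polygon>` rectangle, #ff00ff→cut S786 F1318: (97.07,142.38) → (212.20,142.38) → (212.20,113.52) → (97.07,113.52) → (97.07,142.38) (closed)

[4] `<path>` regular polygon, #ff00ff→cut S786 F1318: (214.10,117.88) → (178.17,118.46) → (196.63,149.29) → (214.10,117.88) (closed)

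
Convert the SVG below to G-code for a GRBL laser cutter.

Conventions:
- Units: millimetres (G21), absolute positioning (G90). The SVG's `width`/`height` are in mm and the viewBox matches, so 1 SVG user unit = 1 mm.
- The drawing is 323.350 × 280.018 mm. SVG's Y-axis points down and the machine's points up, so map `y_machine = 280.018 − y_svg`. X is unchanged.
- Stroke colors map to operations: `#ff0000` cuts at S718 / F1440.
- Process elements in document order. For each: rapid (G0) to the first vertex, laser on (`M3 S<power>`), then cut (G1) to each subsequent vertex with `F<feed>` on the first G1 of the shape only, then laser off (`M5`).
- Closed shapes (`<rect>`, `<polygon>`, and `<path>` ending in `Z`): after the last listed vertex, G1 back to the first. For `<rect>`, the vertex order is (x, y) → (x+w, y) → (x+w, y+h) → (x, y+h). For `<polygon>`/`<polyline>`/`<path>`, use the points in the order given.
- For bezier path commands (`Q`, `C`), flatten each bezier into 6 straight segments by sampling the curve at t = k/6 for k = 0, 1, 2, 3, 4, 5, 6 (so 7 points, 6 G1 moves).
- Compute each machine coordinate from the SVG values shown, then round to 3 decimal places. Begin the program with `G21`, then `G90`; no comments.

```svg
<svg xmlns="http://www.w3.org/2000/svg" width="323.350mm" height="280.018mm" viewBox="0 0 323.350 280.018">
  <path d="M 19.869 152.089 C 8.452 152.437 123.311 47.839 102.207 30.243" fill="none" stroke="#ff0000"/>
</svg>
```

G21
G90
G0 X19.869 Y127.929
M3 S718
G1 X23.469 Y135.612 F1440
G1 X40.831 Y155.454
G1 X64.671 Y182.123
G1 X87.703 Y210.288
G1 X102.643 Y234.615
G1 X102.207 Y249.775
M5

Since the viewBox matches the mm dimensions, user units are millimetres directly. The only transform is the Y-flip y_m = 280.018 − y_svg.

Shape 1 is a cubic bezier drawn with `<path>`. Its stroke #ff0000 means cut at S718, F1440. After flipping Y the toolpath is (19.869,127.929) → (23.469,135.612) → (40.831,155.454) → (64.671,182.123) → (87.703,210.288) → (102.643,234.615) → (102.207,249.775).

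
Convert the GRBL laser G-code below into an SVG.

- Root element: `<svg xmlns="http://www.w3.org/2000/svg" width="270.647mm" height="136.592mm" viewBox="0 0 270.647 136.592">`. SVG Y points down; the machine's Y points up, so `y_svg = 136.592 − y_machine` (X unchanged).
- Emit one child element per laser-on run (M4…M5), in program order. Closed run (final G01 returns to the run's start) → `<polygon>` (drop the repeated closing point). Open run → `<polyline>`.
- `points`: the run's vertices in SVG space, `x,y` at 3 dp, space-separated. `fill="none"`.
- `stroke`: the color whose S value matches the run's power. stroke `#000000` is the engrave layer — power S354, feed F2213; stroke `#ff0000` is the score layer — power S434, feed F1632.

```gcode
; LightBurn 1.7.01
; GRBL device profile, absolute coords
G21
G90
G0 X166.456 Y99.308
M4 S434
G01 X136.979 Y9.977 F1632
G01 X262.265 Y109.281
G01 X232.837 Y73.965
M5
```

y_svg = 136.592 − y_m. Every run uses S434, so all elements get stroke `#ff0000` (score).

[1] open run; points: 166.456,37.284 136.979,126.615 262.265,27.311 232.837,62.627

<svg xmlns="http://www.w3.org/2000/svg" width="270.647mm" height="136.592mm" viewBox="0 0 270.647 136.592">
  <polyline points="166.456,37.284 136.979,126.615 262.265,27.311 232.837,62.627" fill="none" stroke="#ff0000"/>
</svg>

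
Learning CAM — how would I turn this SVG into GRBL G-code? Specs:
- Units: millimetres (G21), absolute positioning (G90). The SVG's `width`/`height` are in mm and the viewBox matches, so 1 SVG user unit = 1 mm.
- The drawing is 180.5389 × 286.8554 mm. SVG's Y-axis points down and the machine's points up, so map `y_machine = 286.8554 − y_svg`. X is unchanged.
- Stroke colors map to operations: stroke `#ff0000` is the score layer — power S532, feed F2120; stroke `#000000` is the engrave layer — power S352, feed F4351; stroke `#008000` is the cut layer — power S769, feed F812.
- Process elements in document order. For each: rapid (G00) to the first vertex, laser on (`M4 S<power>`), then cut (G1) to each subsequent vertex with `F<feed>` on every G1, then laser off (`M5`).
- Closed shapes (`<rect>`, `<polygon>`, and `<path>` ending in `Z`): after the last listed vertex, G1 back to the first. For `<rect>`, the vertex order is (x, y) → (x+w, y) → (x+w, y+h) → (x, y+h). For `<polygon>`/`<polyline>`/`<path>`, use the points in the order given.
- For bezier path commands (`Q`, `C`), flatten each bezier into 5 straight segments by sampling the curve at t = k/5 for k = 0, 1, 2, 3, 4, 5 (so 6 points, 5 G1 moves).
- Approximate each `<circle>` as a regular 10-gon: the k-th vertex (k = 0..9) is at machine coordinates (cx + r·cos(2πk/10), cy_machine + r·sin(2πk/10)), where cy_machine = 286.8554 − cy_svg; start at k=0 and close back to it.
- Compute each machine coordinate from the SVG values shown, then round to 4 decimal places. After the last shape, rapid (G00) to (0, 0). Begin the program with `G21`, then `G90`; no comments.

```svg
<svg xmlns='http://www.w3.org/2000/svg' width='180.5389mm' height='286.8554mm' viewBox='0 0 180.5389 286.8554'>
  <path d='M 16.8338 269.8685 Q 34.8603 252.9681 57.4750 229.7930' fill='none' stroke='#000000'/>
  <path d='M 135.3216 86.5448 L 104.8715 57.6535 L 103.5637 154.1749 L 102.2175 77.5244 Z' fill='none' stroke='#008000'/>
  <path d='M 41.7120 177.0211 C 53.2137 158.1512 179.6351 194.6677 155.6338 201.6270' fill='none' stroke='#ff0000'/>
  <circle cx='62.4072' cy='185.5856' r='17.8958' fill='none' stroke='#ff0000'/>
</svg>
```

G21
G90
G00 X16.8338 Y16.9869
M4 S352
G1 X24.2279 Y23.9980 F4351
G1 X31.9891 Y31.5112 F4351
G1 X40.1174 Y39.5263 F4351
G1 X48.6126 Y48.0433 F4351
G1 X57.4750 Y57.0624 F4351
M5
G00 X135.3216 Y200.3106
M4 S769
G1 X104.8715 Y229.2019 F812
G1 X103.5637 Y132.6805 F812
G1 X102.2175 Y209.3310 F812
G1 X135.3216 Y200.3106 F812
M5
G00 X41.7120 Y109.8343
M4 S532
G1 X60.2806 Y115.1894 F2120
G1 X93.6936 Y111.3291 F2120
G1 X129.2144 Y102.3306 F2120
G1 X154.1066 Y92.2713 F2120
G1 X155.6338 Y85.2284 F2120
M5
G00 X80.3030 Y101.2698
M4 S532
G1 X76.8852 Y111.7887 F2120
G1 X67.9373 Y118.2897 F2120
G1 X56.8771 Y118.2897 F2120
G1 X47.9292 Y111.7887 F2120
G1 X44.5114 Y101.2698 F2120
G1 X47.9292 Y90.7509 F2120
G1 X56.8771 Y84.2499 F2120
G1 X67.9373 Y84.2499 F2120
G1 X76.8852 Y90.7509 F2120
G1 X80.3030 Y101.2698 F2120
M5
G00 X0.0000 Y0.0000

viewBox `0 0 180.5389 286.8554` with mm width/height → 1 unit = 1 mm. Flip: y_m = 286.8554 − y_svg.

**Shape 1** — `<path>` quadratic bezier, stroke `#000000` → engrave (S352, F4351). Control points (SVG): P0=(16.8338,269.8685), P1=(34.8603,252.9681), P2=(57.4750,229.7930); sampled at t=k/5. Machine vertices: (16.8338,16.9869) → (24.2279,23.9980) → (31.9891,31.5112) → (40.1174,39.5263) → (48.6126,48.0433) → (57.4750,57.0624). Open path.

**Shape 2** — `<path>` closed polygon, stroke `#008000` → cut (S769, F812). Machine vertices: (135.3216,200.3106) → (104.8715,229.2019) → (103.5637,132.6805) → (102.2175,209.3310) → (135.3216,200.3106). Closed: final G1 returns to the first vertex.

**Shape 3** — `<path>` cubic bezier, stroke `#ff0000` → score (S532, F2120). Control points (SVG): P0=(41.7120,177.0211), P1=(53.2137,158.1512), P2=(179.6351,194.6677), P3=(155.6338,201.6270); sampled at t=k/5. Machine vertices: (41.7120,109.8343) → (60.2806,115.1894) → (93.6936,111.3291) → (129.2144,102.3306) → (154.1066,92.2713) → (155.6338,85.2284). Open path.

**Shape 4** — `<circle>` circle, stroke `#ff0000` → score (S532, F2120). Machine vertices: (80.3030,101.2698) → (76.8852,111.7887) → (67.9373,118.2897) → (56.8771,118.2897) → (47.9292,111.7887) → (44.5114,101.2698) → (47.9292,90.7509) → (56.8771,84.2499) → (67.9373,84.2499) → (76.8852,90.7509) → (80.3030,101.2698). Closed: final G1 returns to the first vertex.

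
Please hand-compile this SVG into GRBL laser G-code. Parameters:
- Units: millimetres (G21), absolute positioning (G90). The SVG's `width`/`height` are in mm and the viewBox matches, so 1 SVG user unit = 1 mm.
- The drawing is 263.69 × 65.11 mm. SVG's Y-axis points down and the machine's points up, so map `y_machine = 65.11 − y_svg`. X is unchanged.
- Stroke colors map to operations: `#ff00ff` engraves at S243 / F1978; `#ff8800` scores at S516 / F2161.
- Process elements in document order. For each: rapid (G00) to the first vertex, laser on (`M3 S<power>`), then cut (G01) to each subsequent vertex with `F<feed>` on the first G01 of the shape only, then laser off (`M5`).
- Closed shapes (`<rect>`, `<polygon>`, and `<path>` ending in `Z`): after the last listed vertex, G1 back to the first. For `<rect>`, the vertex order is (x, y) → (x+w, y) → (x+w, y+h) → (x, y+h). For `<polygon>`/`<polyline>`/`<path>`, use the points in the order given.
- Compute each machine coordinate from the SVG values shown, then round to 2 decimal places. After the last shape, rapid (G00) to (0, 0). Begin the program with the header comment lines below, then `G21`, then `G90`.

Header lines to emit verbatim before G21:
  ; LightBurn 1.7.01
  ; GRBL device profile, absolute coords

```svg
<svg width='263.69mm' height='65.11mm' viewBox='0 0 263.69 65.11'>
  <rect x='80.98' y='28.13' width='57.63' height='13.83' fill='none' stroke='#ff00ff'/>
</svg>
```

Since the viewBox matches the mm dimensions, user units are millimetres directly. The only transform is the Y-flip y_m = 65.11 − y_svg.

Shape 1 is a rectangle drawn with `<rect>`. Its stroke #ff00ff means engrave at S243, F1978. After flipping Y the toolpath is (80.98,36.98) → (138.61,36.98) → (138.61,23.15) → (80.98,23.15) → (80.98,36.98), returning to the start.

; LightBurn 1.7.01
; GRBL device profile, absolute coords
G21
G90
G00 X80.98 Y36.98
M3 S243
G01 X138.61 Y36.98 F1978
G01 X138.61 Y23.15
G01 X80.98 Y23.15
G01 X80.98 Y36.98
M5
G00 X0.00 Y0.00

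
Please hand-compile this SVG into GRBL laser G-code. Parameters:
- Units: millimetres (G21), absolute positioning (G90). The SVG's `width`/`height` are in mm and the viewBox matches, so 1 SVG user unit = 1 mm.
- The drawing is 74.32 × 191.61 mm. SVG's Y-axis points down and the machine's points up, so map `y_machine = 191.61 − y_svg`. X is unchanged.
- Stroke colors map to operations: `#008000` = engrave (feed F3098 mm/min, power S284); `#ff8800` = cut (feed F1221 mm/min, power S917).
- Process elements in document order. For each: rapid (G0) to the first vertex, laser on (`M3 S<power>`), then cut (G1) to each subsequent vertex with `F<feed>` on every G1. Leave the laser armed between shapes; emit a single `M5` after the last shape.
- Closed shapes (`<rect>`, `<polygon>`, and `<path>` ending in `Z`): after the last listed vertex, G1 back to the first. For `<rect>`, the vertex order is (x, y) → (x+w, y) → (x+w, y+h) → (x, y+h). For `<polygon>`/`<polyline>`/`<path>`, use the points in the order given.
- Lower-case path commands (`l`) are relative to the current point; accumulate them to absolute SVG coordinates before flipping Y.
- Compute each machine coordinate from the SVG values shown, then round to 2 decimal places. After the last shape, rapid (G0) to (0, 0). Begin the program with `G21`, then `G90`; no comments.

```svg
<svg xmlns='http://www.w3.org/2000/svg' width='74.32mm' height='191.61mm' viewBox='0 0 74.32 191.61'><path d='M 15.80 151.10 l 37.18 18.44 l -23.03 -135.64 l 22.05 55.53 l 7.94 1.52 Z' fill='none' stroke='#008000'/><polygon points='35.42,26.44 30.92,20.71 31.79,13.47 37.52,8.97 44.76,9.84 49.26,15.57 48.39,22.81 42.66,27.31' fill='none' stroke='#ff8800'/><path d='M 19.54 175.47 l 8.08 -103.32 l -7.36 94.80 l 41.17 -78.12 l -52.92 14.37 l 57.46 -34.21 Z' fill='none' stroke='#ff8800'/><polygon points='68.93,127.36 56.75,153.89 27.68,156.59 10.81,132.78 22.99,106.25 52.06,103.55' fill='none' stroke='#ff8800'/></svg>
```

1 u = 1 mm; y_m = 191.61 − y.

[1] `<path>` closed polygon, #008000→engrave S284 F3098: (15.80,40.51) → (52.98,22.07) → (29.95,157.71) → (52.00,102.18) → (59.94,100.66) → (15.80,40.51) (closed)

[2] `<polygon>` regular polygon, #ff8800→cut S917 F1221: (35.42,165.17) → (30.92,170.90) → (31.79,178.14) → (37.52,182.64) → (44.76,181.77) → (49.26,176.04) → (48.39,168.80) → (42.66,164.30) → (35.42,165.17) (closed)

[3] `<path>` closed polygon, #ff8800→cut S917 F1221: (19.54,16.14) → (27.62,119.46) → (20.26,24.66) → (61.43,102.78) → (8.51,88.41) → (65.97,122.62) → (19.54,16.14) (closed)

[4] `<polygon>` regular polygon, #ff8800→cut S917 F1221: (68.93,64.25) → (56.75,37.72) → (27.68,35.02) → (10.81,58.83) → (22.99,85.36) → (52.06,88.06) → (68.93,64.25) (closed)

G21
G90
G0 X15.80 Y40.51
M3 S284
G1 X52.98 Y22.07 F3098
G1 X29.95 Y157.71 F3098
G1 X52.00 Y102.18 F3098
G1 X59.94 Y100.66 F3098
G1 X15.80 Y40.51 F3098
G0 X35.42 Y165.17
M3 S917
G1 X30.92 Y170.90 F1221
G1 X31.79 Y178.14 F1221
G1 X37.52 Y182.64 F1221
G1 X44.76 Y181.77 F1221
G1 X49.26 Y176.04 F1221
G1 X48.39 Y168.80 F1221
G1 X42.66 Y164.30 F1221
G1 X35.42 Y165.17 F1221
G0 X19.54 Y16.14
M3 S917
G1 X27.62 Y119.46 F1221
G1 X20.26 Y24.66 F1221
G1 X61.43 Y102.78 F1221
G1 X8.51 Y88.41 F1221
G1 X65.97 Y122.62 F1221
G1 X19.54 Y16.14 F1221
G0 X68.93 Y64.25
M3 S917
G1 X56.75 Y37.72 F1221
G1 X27.68 Y35.02 F1221
G1 X10.81 Y58.83 F1221
G1 X22.99 Y85.36 F1221
G1 X52.06 Y88.06 F1221
G1 X68.93 Y64.25 F1221
M5
G0 X0.00 Y0.00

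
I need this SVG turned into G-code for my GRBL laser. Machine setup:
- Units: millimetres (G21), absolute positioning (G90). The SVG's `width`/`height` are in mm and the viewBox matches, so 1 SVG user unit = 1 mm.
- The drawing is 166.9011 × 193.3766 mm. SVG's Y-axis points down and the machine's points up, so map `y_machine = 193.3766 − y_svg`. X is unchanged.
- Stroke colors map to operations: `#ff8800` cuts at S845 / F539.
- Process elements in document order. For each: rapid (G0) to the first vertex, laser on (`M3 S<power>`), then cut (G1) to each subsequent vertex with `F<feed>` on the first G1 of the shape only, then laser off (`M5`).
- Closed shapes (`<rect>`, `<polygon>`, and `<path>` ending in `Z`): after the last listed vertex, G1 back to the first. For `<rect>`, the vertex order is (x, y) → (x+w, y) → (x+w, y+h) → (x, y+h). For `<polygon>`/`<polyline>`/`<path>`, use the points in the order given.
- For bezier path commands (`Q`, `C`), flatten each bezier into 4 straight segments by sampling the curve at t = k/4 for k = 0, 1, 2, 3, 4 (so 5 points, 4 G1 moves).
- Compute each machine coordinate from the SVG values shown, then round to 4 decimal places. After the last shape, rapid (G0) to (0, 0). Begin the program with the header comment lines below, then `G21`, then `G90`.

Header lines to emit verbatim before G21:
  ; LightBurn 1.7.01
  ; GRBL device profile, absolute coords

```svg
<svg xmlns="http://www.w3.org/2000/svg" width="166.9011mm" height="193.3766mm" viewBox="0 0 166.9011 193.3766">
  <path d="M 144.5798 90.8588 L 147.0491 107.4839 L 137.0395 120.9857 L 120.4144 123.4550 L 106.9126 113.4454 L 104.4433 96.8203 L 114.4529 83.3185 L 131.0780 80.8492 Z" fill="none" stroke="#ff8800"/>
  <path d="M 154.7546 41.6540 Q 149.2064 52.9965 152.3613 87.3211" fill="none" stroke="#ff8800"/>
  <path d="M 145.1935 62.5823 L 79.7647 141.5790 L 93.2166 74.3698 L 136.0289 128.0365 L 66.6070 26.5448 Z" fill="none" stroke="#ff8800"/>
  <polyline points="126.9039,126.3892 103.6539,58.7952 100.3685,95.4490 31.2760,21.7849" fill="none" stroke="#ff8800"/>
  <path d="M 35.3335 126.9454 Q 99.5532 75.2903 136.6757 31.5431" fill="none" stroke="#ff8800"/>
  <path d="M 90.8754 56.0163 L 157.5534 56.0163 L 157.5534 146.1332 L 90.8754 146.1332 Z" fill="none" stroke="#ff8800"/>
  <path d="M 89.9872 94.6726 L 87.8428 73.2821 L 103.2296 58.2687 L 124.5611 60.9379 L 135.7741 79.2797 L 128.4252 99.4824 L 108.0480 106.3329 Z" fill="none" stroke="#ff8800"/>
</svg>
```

1 u = 1 mm; y_m = 193.3766 − y.

[1] `<path>` regular polygon, #ff8800→cut S845 F539: (144.5798,102.5178) → (147.0491,85.8927) → (137.0395,72.3909) → (120.4144,69.9216) → (106.9126,79.9312) → (104.4433,96.5563) → (114.4529,110.0581) → (131.0780,112.5274) → (144.5798,102.5178) (closed)

[2] `<path>` quadratic bezier, #ff8800→cut S845 F539: (154.7546,151.7226) → (152.5244,144.6150) → (151.3822,134.6346) → (151.3278,121.7814) → (152.3613,106.0555)

[3] `<path>` closed polygon, #ff8800→cut S845 F539: (145.1935,130.7943) → (79.7647,51.7976) → (93.2166,119.0068) → (136.0289,65.3401) → (66.6070,166.8318) → (145.1935,130.7943) (closed)

[4] `<polyline>` open polyline, #ff8800→cut S845 F539: (126.9039,66.9874) → (103.6539,134.5814) → (100.3685,97.9276) → (31.2760,171.5917)

[5] `<path>` quadratic bezier, #ff8800→cut S845 F539: (35.3335,66.4312) → (65.7498,91.7645) → (92.7789,116.1093) → (116.4209,139.4657) → (136.6757,161.8335)

[6] `<path>` rectangle, #ff8800→cut S845 F539: (90.8754,137.3603) → (157.5534,137.3603) → (157.5534,47.2434) → (90.8754,47.2434) → (90.8754,137.3603) (closed)

[7] `<path>` regular polygon, #ff8800→cut S845 F539: (89.9872,98.7040) → (87.8428,120.0945) → (103.2296,135.1079) → (124.5611,132.4387) → (135.7741,114.0969) → (128.4252,93.8942) → (108.0480,87.0437) → (89.9872,98.7040) (closed)

; LightBurn 1.7.01
; GRBL device profile, absolute coords
G21
G90
G0 X144.5798 Y102.5178
M3 S845
G1 X147.0491 Y85.8927 F539
G1 X137.0395 Y72.3909
G1 X120.4144 Y69.9216
G1 X106.9126 Y79.9312
G1 X104.4433 Y96.5563
G1 X114.4529 Y110.0581
G1 X131.0780 Y112.5274
G1 X144.5798 Y102.5178
M5
G0 X154.7546 Y151.7226
M3 S845
G1 X152.5244 Y144.6150 F539
G1 X151.3822 Y134.6346
G1 X151.3278 Y121.7814
G1 X152.3613 Y106.0555
M5
G0 X145.1935 Y130.7943
M3 S845
G1 X79.7647 Y51.7976 F539
G1 X93.2166 Y119.0068
G1 X136.0289 Y65.3401
G1 X66.6070 Y166.8318
G1 X145.1935 Y130.7943
M5
G0 X126.9039 Y66.9874
M3 S845
G1 X103.6539 Y134.5814 F539
G1 X100.3685 Y97.9276
G1 X31.2760 Y171.5917
M5
G0 X35.3335 Y66.4312
M3 S845
G1 X65.7498 Y91.7645 F539
G1 X92.7789 Y116.1093
G1 X116.4209 Y139.4657
G1 X136.6757 Y161.8335
M5
G0 X90.8754 Y137.3603
M3 S845
G1 X157.5534 Y137.3603 F539
G1 X157.5534 Y47.2434
G1 X90.8754 Y47.2434
G1 X90.8754 Y137.3603
M5
G0 X89.9872 Y98.7040
M3 S845
G1 X87.8428 Y120.0945 F539
G1 X103.2296 Y135.1079
G1 X124.5611 Y132.4387
G1 X135.7741 Y114.0969
G1 X128.4252 Y93.8942
G1 X108.0480 Y87.0437
G1 X89.9872 Y98.7040
M5
G0 X0.0000 Y0.0000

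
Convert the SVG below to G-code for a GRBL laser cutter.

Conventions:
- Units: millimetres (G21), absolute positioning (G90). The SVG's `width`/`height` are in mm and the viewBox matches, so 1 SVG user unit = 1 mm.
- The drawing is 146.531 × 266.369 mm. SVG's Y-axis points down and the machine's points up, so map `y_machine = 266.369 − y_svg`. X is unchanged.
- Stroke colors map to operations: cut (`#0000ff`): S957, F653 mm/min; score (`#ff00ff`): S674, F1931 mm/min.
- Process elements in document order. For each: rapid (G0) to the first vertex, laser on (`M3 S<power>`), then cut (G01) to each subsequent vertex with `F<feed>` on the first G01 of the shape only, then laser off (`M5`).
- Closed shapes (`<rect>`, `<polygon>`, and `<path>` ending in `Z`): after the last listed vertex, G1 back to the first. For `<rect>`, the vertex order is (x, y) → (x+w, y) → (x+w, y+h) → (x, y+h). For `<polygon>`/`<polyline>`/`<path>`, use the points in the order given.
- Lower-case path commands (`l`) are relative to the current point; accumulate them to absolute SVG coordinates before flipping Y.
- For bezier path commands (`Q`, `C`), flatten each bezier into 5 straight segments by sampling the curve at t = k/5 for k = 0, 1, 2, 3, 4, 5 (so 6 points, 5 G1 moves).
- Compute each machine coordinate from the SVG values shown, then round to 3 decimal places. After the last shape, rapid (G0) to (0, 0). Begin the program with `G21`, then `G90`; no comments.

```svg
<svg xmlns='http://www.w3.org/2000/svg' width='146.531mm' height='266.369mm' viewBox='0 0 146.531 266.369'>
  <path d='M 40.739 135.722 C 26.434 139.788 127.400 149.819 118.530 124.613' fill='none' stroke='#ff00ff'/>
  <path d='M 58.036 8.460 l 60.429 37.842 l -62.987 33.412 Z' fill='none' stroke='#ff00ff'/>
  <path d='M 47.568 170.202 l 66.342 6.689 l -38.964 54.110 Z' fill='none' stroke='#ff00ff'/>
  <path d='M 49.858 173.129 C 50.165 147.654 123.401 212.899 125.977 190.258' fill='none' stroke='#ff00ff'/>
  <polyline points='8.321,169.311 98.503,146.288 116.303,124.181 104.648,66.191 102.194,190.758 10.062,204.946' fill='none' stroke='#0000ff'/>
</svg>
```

G21
G90
G0 X40.739 Y130.647
M3 S674
G01 X44.188 Y127.821 F1931
G01 X64.496 Y125.542
G01 X90.860 Y125.786
G01 X112.473 Y130.531
G01 X118.530 Y141.756
M5
G0 X58.036 Y257.909
M3 S674
G01 X118.465 Y220.067 F1931
G01 X55.478 Y186.655
G01 X58.036 Y257.909
M5
G0 X47.568 Y96.167
M3 S674
G01 X113.910 Y89.478 F1931
G01 X74.946 Y35.368
G01 X47.568 Y96.167
M5
G0 X49.858 Y93.240
M3 S674
G01 X57.645 Y99.067 F1931
G01 X76.043 Y91.695
G01 X98.159 Y79.696
G01 X117.101 Y71.644
G01 X125.977 Y76.111
M5
G0 X8.321 Y97.058
M3 S957
G01 X98.503 Y120.081 F653
G01 X116.303 Y142.188
G01 X104.648 Y200.178
G01 X102.194 Y75.611
G01 X10.062 Y61.423
M5
G0 X0.000 Y0.000

Since the viewBox matches the mm dimensions, user units are millimetres directly. The only transform is the Y-flip y_m = 266.369 − y_svg.

Shape 1 is a cubic bezier drawn with `<path>`. Its stroke #ff00ff means score at S674, F1931. After flipping Y the toolpath is (40.739,130.647) → (44.188,127.821) → (64.496,125.542) → (90.860,125.786) → (112.473,130.531) → (118.530,141.756).

Shape 2 is a regular polygon drawn with `<path>`. Its stroke #ff00ff means score at S674, F1931. After flipping Y the toolpath is (58.036,257.909) → (118.465,220.067) → (55.478,186.655) → (58.036,257.909), returning to the start.

Shape 3 is a regular polygon drawn with `<path>`. Its stroke #ff00ff means score at S674, F1931. After flipping Y the toolpath is (47.568,96.167) → (113.910,89.478) → (74.946,35.368) → (47.568,96.167), returning to the start.

Shape 4 is a cubic bezier drawn with `<path>`. Its stroke #ff00ff means score at S674, F1931. After flipping Y the toolpath is (49.858,93.240) → (57.645,99.067) → (76.043,91.695) → (98.159,79.696) → (117.101,71.644) → (125.977,76.111).

Shape 5 is a open polyline drawn with `<polyline>`. Its stroke #0000ff means cut at S957, F653. After flipping Y the toolpath is (8.321,97.058) → (98.503,120.081) → (116.303,142.188) → (104.648,200.178) → (102.194,75.611) → (10.062,61.423).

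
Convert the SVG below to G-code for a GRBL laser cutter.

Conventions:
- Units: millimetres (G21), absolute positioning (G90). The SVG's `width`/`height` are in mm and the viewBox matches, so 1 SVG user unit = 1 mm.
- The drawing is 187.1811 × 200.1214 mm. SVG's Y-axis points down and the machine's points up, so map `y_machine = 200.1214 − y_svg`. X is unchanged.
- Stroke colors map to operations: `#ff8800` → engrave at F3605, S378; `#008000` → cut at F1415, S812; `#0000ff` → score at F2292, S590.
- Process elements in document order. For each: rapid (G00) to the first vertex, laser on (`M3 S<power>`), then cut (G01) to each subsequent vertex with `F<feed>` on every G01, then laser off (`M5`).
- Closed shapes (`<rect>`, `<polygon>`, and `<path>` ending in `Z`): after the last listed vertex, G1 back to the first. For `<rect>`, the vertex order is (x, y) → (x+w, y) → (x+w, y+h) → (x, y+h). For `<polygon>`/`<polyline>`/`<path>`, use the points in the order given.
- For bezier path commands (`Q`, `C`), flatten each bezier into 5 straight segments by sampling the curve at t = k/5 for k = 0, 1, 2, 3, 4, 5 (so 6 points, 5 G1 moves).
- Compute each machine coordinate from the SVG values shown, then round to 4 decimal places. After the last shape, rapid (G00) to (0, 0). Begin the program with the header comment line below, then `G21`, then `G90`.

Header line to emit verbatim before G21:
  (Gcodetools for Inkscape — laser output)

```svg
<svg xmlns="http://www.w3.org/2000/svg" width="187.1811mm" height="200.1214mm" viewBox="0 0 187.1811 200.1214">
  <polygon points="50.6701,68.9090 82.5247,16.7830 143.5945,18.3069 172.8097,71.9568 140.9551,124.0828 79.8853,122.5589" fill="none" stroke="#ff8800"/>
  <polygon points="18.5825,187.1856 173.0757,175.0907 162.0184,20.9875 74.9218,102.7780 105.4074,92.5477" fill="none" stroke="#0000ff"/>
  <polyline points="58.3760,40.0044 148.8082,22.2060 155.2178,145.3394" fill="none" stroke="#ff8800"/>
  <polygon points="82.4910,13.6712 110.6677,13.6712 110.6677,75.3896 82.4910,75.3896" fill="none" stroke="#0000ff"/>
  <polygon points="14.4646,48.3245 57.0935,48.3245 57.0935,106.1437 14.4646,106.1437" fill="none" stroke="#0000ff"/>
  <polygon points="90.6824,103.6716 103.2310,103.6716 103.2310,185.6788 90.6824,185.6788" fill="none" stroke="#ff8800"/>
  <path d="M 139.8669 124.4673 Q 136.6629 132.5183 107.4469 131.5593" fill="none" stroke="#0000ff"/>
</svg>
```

viewBox `0 0 187.1811 200.1214` with mm width/height → 1 unit = 1 mm. Flip: y_m = 200.1214 − y_svg.

**Shape 1** — `<polygon>` regular polygon, stroke `#ff8800` → engrave (S378, F3605). Machine vertices: (50.6701,131.2124) → (82.5247,183.3384) → (143.5945,181.8145) → (172.8097,128.1646) → (140.9551,76.0386) → (79.8853,77.5625) → (50.6701,131.2124). Closed: final G1 returns to the first vertex.

**Shape 2** — `<polygon>` closed polygon, stroke `#0000ff` → score (S590, F2292). Machine vertices: (18.5825,12.9358) → (173.0757,25.0307) → (162.0184,179.1339) → (74.9218,97.3434) → (105.4074,107.5737) → (18.5825,12.9358). Closed: final G1 returns to the first vertex.

**Shape 3** — `<polyline>` open polyline, stroke `#ff8800` → engrave (S378, F3605). Machine vertices: (58.3760,160.1170) → (148.8082,177.9154) → (155.2178,54.7820). Open path.

**Shape 4** — `<polygon>` rectangle, stroke `#0000ff` → score (S590, F2292). Machine vertices: (82.4910,186.4502) → (110.6677,186.4502) → (110.6677,124.7318) → (82.4910,124.7318) → (82.4910,186.4502). Closed: final G1 returns to the first vertex.

**Shape 5** — `<polygon>` rectangle, stroke `#0000ff` → score (S590, F2292). Machine vertices: (14.4646,151.7969) → (57.0935,151.7969) → (57.0935,93.9777) → (14.4646,93.9777) → (14.4646,151.7969). Closed: final G1 returns to the first vertex.

**Shape 6** — `<polygon>` rectangle, stroke `#ff8800` → engrave (S378, F3605). Machine vertices: (90.6824,96.4498) → (103.2310,96.4498) → (103.2310,14.4426) → (90.6824,14.4426) → (90.6824,96.4498). Closed: final G1 returns to the first vertex.

**Shape 7** — `<path>` quadratic bezier, stroke `#0000ff` → score (S590, F2292). Control points (SVG): P0=(139.8669,124.4673), P1=(136.6629,132.5183), P2=(107.4469,131.5593); sampled at t=k/5. Machine vertices: (139.8669,75.6541) → (137.5448,72.7941) → (133.1418,70.6549) → (126.6578,69.2365) → (118.0928,68.5389) → (107.4469,68.5621). Open path.

(Gcodetools for Inkscape — laser output)
G21
G90
G00 X50.6701 Y131.2124
M3 S378
G01 X82.5247 Y183.3384 F3605
G01 X143.5945 Y181.8145 F3605
G01 X172.8097 Y128.1646 F3605
G01 X140.9551 Y76.0386 F3605
G01 X79.8853 Y77.5625 F3605
G01 X50.6701 Y131.2124 F3605
M5
G00 X18.5825 Y12.9358
M3 S590
G01 X173.0757 Y25.0307 F2292
G01 X162.0184 Y179.1339 F2292
G01 X74.9218 Y97.3434 F2292
G01 X105.4074 Y107.5737 F2292
G01 X18.5825 Y12.9358 F2292
M5
G00 X58.3760 Y160.1170
M3 S378
G01 X148.8082 Y177.9154 F3605
G01 X155.2178 Y54.7820 F3605
M5
G00 X82.4910 Y186.4502
M3 S590
G01 X110.6677 Y186.4502 F2292
G01 X110.6677 Y124.7318 F2292
G01 X82.4910 Y124.7318 F2292
G01 X82.4910 Y186.4502 F2292
M5
G00 X14.4646 Y151.7969
M3 S590
G01 X57.0935 Y151.7969 F2292
G01 X57.0935 Y93.9777 F2292
G01 X14.4646 Y93.9777 F2292
G01 X14.4646 Y151.7969 F2292
M5
G00 X90.6824 Y96.4498
M3 S378
G01 X103.2310 Y96.4498 F3605
G01 X103.2310 Y14.4426 F3605
G01 X90.6824 Y14.4426 F3605
G01 X90.6824 Y96.4498 F3605
M5
G00 X139.8669 Y75.6541
M3 S590
G01 X137.5448 Y72.7941 F2292
G01 X133.1418 Y70.6549 F2292
G01 X126.6578 Y69.2365 F2292
G01 X118.0928 Y68.5389 F2292
G01 X107.4469 Y68.5621 F2292
M5
G00 X0.0000 Y0.0000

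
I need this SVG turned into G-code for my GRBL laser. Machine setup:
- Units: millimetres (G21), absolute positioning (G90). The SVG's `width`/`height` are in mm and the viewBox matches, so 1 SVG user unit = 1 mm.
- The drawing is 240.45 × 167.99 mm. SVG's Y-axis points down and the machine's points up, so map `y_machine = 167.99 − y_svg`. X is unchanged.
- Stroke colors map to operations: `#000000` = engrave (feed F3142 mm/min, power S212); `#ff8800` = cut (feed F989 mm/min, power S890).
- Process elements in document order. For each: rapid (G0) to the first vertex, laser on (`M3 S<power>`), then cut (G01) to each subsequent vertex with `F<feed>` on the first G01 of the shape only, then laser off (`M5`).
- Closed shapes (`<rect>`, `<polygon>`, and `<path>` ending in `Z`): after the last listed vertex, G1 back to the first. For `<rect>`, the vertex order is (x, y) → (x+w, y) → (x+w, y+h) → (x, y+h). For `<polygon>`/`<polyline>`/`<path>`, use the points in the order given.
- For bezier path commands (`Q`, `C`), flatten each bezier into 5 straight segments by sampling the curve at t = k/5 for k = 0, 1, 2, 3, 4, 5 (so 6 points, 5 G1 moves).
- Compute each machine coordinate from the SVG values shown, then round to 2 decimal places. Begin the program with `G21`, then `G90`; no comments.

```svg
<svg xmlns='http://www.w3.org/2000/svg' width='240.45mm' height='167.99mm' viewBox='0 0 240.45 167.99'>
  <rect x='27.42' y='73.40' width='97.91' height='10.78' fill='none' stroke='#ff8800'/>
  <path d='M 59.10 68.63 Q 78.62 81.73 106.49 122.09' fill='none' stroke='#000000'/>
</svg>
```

Since the viewBox matches the mm dimensions, user units are millimetres directly. The only transform is the Y-flip y_m = 167.99 − y_svg.

Shape 1 is a rectangle drawn with `<rect>`. Its stroke #ff8800 means cut at S890, F989. After flipping Y the toolpath is (27.42,94.59) → (125.33,94.59) → (125.33,83.81) → (27.42,83.81) → (27.42,94.59), returning to the start.

Shape 2 is a quadratic bezier drawn with `<path>`. Its stroke #000000 means engrave at S212, F3142. After flipping Y the toolpath is (59.10,99.36) → (67.24,93.03) → (76.05,84.52) → (85.53,73.83) → (95.68,60.95) → (106.49,45.90).

G21
G90
G0 X27.42 Y94.59
M3 S890
G01 X125.33 Y94.59 F989
G01 X125.33 Y83.81
G01 X27.42 Y83.81
G01 X27.42 Y94.59
M5
G0 X59.10 Y99.36
M3 S212
G01 X67.24 Y93.03 F3142
G01 X76.05 Y84.52
G01 X85.53 Y73.83
G01 X95.68 Y60.95
G01 X106.49 Y45.90
M5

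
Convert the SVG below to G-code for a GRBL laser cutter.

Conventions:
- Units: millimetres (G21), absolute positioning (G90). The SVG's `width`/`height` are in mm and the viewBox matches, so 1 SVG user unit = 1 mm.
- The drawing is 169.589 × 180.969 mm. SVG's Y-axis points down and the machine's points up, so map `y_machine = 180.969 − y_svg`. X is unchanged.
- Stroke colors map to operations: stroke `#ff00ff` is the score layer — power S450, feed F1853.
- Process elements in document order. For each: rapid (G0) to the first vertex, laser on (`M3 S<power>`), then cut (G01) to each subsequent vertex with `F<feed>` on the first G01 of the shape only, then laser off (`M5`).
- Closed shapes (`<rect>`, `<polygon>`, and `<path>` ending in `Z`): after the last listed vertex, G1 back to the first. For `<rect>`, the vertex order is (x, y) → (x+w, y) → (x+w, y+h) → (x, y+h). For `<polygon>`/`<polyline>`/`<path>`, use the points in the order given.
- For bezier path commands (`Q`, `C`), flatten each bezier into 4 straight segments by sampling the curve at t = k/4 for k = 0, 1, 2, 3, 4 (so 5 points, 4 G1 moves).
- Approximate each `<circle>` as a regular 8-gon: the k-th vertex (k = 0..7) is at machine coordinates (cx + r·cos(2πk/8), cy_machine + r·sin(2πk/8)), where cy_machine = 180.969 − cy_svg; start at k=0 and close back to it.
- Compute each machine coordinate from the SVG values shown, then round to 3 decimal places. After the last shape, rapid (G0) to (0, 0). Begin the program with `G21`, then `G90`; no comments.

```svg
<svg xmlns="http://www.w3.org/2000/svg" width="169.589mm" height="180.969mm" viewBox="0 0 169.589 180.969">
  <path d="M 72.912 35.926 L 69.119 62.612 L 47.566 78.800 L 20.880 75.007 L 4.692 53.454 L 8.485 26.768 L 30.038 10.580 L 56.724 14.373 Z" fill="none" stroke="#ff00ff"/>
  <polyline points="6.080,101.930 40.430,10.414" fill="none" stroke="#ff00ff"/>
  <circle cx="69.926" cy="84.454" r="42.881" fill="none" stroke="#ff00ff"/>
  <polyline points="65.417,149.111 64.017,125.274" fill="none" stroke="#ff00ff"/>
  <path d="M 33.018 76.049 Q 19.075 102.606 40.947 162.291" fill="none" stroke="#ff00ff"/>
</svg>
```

Since the viewBox matches the mm dimensions, user units are millimetres directly. The only transform is the Y-flip y_m = 180.969 − y_svg.

Shape 1 is a regular polygon drawn with `<path>`. Its stroke #ff00ff means score at S450, F1853. After flipping Y the toolpath is (72.912,145.043) → (69.119,118.357) → (47.566,102.169) → (20.880,105.962) → (4.692,127.515) → (8.485,154.201) → (30.038,170.389) → (56.724,166.596) → (72.912,145.043), returning to the start.

Shape 2 is a line segment drawn with `<polyline>`. Its stroke #ff00ff means score at S450, F1853. After flipping Y the toolpath is (6.080,79.039) → (40.430,170.555).

Shape 3 is a circle drawn with `<circle>`. Its stroke #ff00ff means score at S450, F1853. After flipping Y the toolpath is (112.807,96.515) → (100.247,126.836) → (69.926,139.396) → (39.605,126.836) → (27.045,96.515) → (39.605,66.194) → (69.926,53.634) → (100.247,66.194) → (112.807,96.515), returning to the start.

Shape 4 is a line segment drawn with `<polyline>`. Its stroke #ff00ff means score at S450, F1853. After flipping Y the toolpath is (65.417,31.858) → (64.017,55.695).

Shape 5 is a quadratic bezier drawn with `<path>`. Its stroke #ff00ff means score at S450, F1853. After flipping Y the toolpath is (33.018,104.920) → (28.285,89.571) → (28.029,70.081) → (32.249,46.450) → (40.947,18.678).

G21
G90
G0 X72.912 Y145.043
M3 S450
G01 X69.119 Y118.357 F1853
G01 X47.566 Y102.169
G01 X20.880 Y105.962
G01 X4.692 Y127.515
G01 X8.485 Y154.201
G01 X30.038 Y170.389
G01 X56.724 Y166.596
G01 X72.912 Y145.043
M5
G0 X6.080 Y79.039
M3 S450
G01 X40.430 Y170.555 F1853
M5
G0 X112.807 Y96.515
M3 S450
G01 X100.247 Y126.836 F1853
G01 X69.926 Y139.396
G01 X39.605 Y126.836
G01 X27.045 Y96.515
G01 X39.605 Y66.194
G01 X69.926 Y53.634
G01 X100.247 Y66.194
G01 X112.807 Y96.515
M5
G0 X65.417 Y31.858
M3 S450
G01 X64.017 Y55.695 F1853
M5
G0 X33.018 Y104.920
M3 S450
G01 X28.285 Y89.571 F1853
G01 X28.029 Y70.081
G01 X32.249 Y46.450
G01 X40.947 Y18.678
M5
G0 X0.000 Y0.000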